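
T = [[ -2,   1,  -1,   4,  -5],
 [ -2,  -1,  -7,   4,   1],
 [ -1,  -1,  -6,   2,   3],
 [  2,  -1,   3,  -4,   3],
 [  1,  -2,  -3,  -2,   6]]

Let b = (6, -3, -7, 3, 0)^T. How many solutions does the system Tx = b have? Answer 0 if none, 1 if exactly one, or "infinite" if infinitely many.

0

Row reduce the augmented matrix [T | b].
R2 ← R2 − R1: [0, -2, -6, 0, 6, -9]
R3 ← R3 − (1/2)·R1: [0, -3/2, -11/2, 0, 11/2, -10]
R4 ← R4 + R1: [0, 0, 2, 0, -2, 9]
R5 ← R5 + (1/2)·R1: [0, -3/2, -7/2, 0, 7/2, 3]
R3 ← R3 − (3/4)·R2: [0, 0, -1, 0, 1, -13/4]
R5 ← R5 − (3/4)·R2: [0, 0, 1, 0, -1, 39/4]
R4 ← R4 + (2)·R3: [0, 0, 0, 0, 0, 5/2]
R5 ← R5 + R3: [0, 0, 0, 0, 0, 13/2]
R5 ← R5 − (13/5)·R4: [0, 0, 0, 0, 0, 0]
The echelon form has 4 nonzero rows; the last pivot sits in the augmented column, so rank(T) = 3 but rank([T|b]) = 4.
Since the ranks differ, the system is inconsistent.
It has no solutions.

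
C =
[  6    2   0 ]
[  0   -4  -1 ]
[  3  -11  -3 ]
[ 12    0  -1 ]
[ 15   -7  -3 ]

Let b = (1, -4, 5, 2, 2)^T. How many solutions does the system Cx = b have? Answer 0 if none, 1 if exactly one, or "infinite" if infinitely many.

Row reduce the augmented matrix [C | b].
R3 ← R3 − (1/2)·R1: [0, -12, -3, 9/2]
R4 ← R4 − (2)·R1: [0, -4, -1, 0]
R5 ← R5 − (5/2)·R1: [0, -12, -3, -1/2]
R3 ← R3 − (3)·R2: [0, 0, 0, 33/2]
R4 ← R4 − R2: [0, 0, 0, 4]
R5 ← R5 − (3)·R2: [0, 0, 0, 23/2]
R4 ← R4 − (8/33)·R3: [0, 0, 0, 0]
R5 ← R5 − (23/33)·R3: [0, 0, 0, 0]
The echelon form has 3 nonzero rows; the last pivot sits in the augmented column, so rank(C) = 2 but rank([C|b]) = 3.
Since the ranks differ, the system is inconsistent.
It has no solutions.

0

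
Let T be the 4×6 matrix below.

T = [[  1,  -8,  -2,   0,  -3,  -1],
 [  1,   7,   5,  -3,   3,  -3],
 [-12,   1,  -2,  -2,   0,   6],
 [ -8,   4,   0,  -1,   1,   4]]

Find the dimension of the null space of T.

2

Row reduce to echelon form.
R2 ← R2 − R1: [0, 15, 7, -3, 6, -2]
R3 ← R3 + (12)·R1: [0, -95, -26, -2, -36, -6]
R4 ← R4 + (8)·R1: [0, -60, -16, -1, -23, -4]
R3 ← R3 + (19/3)·R2: [0, 0, 55/3, -21, 2, -56/3]
R4 ← R4 + (4)·R2: [0, 0, 12, -13, 1, -12]
R4 ← R4 − (36/55)·R3: [0, 0, 0, 41/55, -17/55, 12/55]
4 nonzero rows, so rank(T) = 4.
T has 6 columns; by rank–nullity, nullity = 6 − 4 = 2.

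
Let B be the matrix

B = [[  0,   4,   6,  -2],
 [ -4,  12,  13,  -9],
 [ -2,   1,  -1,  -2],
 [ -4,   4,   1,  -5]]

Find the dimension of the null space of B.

Row reduce to echelon form.
Swap R1 ↔ R2
R3 ← R3 − (1/2)·R1: [0, -5, -15/2, 5/2]
R4 ← R4 − R1: [0, -8, -12, 4]
R3 ← R3 + (5/4)·R2: [0, 0, 0, 0]
R4 ← R4 + (2)·R2: [0, 0, 0, 0]
2 nonzero rows, so rank(B) = 2.
B has 4 columns; by rank–nullity, nullity = 4 − 2 = 2.

2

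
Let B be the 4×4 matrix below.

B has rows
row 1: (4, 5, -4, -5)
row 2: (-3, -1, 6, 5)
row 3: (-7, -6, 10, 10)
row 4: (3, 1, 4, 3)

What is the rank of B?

Row reduce to echelon form.
R2 ← R2 + (3/4)·R1: [0, 11/4, 3, 5/4]
R3 ← R3 + (7/4)·R1: [0, 11/4, 3, 5/4]
R4 ← R4 − (3/4)·R1: [0, -11/4, 7, 27/4]
R3 ← R3 − R2: [0, 0, 0, 0]
R4 ← R4 + R2: [0, 0, 10, 8]
Swap R3 ↔ R4
Echelon form has 3 nonzero rows, so rank(B) = 3.

3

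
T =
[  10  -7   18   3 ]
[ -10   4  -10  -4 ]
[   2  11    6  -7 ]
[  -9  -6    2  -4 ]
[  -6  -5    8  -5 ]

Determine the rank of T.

4

Row reduce to echelon form.
R2 ← R2 + R1: [0, -3, 8, -1]
R3 ← R3 − (1/5)·R1: [0, 62/5, 12/5, -38/5]
R4 ← R4 + (9/10)·R1: [0, -123/10, 91/5, -13/10]
R5 ← R5 + (3/5)·R1: [0, -46/5, 94/5, -16/5]
R3 ← R3 + (62/15)·R2: [0, 0, 532/15, -176/15]
R4 ← R4 − (41/10)·R2: [0, 0, -73/5, 14/5]
R5 ← R5 − (46/15)·R2: [0, 0, -86/15, -2/15]
R4 ← R4 + (219/532)·R3: [0, 0, 0, -270/133]
R5 ← R5 + (43/266)·R3: [0, 0, 0, -270/133]
R5 ← R5 − R4: [0, 0, 0, 0]
Echelon form has 4 nonzero rows, so rank(T) = 4.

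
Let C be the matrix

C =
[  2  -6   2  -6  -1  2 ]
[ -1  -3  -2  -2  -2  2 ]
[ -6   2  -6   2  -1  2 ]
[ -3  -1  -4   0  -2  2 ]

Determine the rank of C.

3

Row reduce to echelon form.
R2 ← R2 + (1/2)·R1: [0, -6, -1, -5, -5/2, 3]
R3 ← R3 + (3)·R1: [0, -16, 0, -16, -4, 8]
R4 ← R4 + (3/2)·R1: [0, -10, -1, -9, -7/2, 5]
R3 ← R3 − (8/3)·R2: [0, 0, 8/3, -8/3, 8/3, 0]
R4 ← R4 − (5/3)·R2: [0, 0, 2/3, -2/3, 2/3, 0]
R4 ← R4 − (1/4)·R3: [0, 0, 0, 0, 0, 0]
Echelon form has 3 nonzero rows, so rank(C) = 3.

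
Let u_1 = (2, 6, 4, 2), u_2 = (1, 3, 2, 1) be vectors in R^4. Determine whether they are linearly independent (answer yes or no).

Form the matrix with these vectors as rows and row reduce.
R2 ← R2 − (1/2)·R1: [0, 0, 0, 0]
1 nonzero row, so the 2 vectors span a space of dimension 1.
Since 1 < 2, the vectors are linearly dependent.

no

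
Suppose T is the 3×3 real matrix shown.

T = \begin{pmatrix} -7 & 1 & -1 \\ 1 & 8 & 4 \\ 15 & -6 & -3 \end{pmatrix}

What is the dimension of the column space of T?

Row reduce to echelon form.
R2 ← R2 + (1/7)·R1: [0, 57/7, 27/7]
R3 ← R3 + (15/7)·R1: [0, -27/7, -36/7]
R3 ← R3 + (9/19)·R2: [0, 0, -63/19]
Echelon form has 3 nonzero rows, so rank(T) = 3.
The column space has dimension equal to the rank: 3.

3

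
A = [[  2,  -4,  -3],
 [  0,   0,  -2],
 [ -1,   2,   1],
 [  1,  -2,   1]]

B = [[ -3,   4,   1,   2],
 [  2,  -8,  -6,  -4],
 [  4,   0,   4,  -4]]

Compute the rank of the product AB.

2

First compute AB:
[[-26,  40,  14,  32],
 [ -8,   0,  -8,   8],
 [ 11, -20,  -9, -14],
 [ -3,  20,  17,   6]]
Now row reduce the product.
R2 ← R2 − (4/13)·R1: [0, -160/13, -160/13, -24/13]
R3 ← R3 + (11/26)·R1: [0, -40/13, -40/13, -6/13]
R4 ← R4 − (3/26)·R1: [0, 200/13, 200/13, 30/13]
R3 ← R3 − (1/4)·R2: [0, 0, 0, 0]
R4 ← R4 + (5/4)·R2: [0, 0, 0, 0]
2 nonzero rows, so rank(AB) = 2.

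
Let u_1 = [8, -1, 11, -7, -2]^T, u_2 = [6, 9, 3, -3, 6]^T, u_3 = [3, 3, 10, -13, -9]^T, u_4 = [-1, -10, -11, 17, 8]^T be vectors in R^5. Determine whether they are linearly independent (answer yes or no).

Form the matrix with these vectors as rows and row reduce.
R2 ← R2 − (3/4)·R1: [0, 39/4, -21/4, 9/4, 15/2]
R3 ← R3 − (3/8)·R1: [0, 27/8, 47/8, -83/8, -33/4]
R4 ← R4 + (1/8)·R1: [0, -81/8, -77/8, 129/8, 31/4]
R3 ← R3 − (9/26)·R2: [0, 0, 100/13, -145/13, -141/13]
R4 ← R4 + (27/26)·R2: [0, 0, -196/13, 240/13, 202/13]
R4 ← R4 + (49/25)·R3: [0, 0, 0, -17/5, -143/25]
4 nonzero rows, so the 4 vectors span a space of dimension 4.
Since 4 = 4, the vectors are linearly independent.

yes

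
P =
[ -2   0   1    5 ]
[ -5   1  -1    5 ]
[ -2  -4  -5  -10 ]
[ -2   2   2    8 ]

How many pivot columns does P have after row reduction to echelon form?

3

Row reduce to echelon form.
R2 ← R2 − (5/2)·R1: [0, 1, -7/2, -15/2]
R3 ← R3 − R1: [0, -4, -6, -15]
R4 ← R4 − R1: [0, 2, 1, 3]
R3 ← R3 + (4)·R2: [0, 0, -20, -45]
R4 ← R4 − (2)·R2: [0, 0, 8, 18]
R4 ← R4 + (2/5)·R3: [0, 0, 0, 0]
Echelon form has 3 nonzero rows, so rank(P) = 3.
Each nonzero row contributes one pivot column: 3 pivot columns.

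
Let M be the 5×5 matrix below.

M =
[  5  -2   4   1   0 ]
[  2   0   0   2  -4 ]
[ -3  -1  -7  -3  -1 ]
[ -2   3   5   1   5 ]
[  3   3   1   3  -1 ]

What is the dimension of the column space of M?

4

Row reduce to echelon form.
R2 ← R2 − (2/5)·R1: [0, 4/5, -8/5, 8/5, -4]
R3 ← R3 + (3/5)·R1: [0, -11/5, -23/5, -12/5, -1]
R4 ← R4 + (2/5)·R1: [0, 11/5, 33/5, 7/5, 5]
R5 ← R5 − (3/5)·R1: [0, 21/5, -7/5, 12/5, -1]
R3 ← R3 + (11/4)·R2: [0, 0, -9, 2, -12]
R4 ← R4 − (11/4)·R2: [0, 0, 11, -3, 16]
R5 ← R5 − (21/4)·R2: [0, 0, 7, -6, 20]
R4 ← R4 + (11/9)·R3: [0, 0, 0, -5/9, 4/3]
R5 ← R5 + (7/9)·R3: [0, 0, 0, -40/9, 32/3]
R5 ← R5 − (8)·R4: [0, 0, 0, 0, 0]
Echelon form has 4 nonzero rows, so rank(M) = 4.
The column space has dimension equal to the rank: 4.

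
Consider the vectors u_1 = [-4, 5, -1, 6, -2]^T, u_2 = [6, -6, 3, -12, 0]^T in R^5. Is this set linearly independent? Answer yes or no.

yes

Form the matrix with these vectors as rows and row reduce.
R2 ← R2 + (3/2)·R1: [0, 3/2, 3/2, -3, -3]
2 nonzero rows, so the 2 vectors span a space of dimension 2.
Since 2 = 2, the vectors are linearly independent.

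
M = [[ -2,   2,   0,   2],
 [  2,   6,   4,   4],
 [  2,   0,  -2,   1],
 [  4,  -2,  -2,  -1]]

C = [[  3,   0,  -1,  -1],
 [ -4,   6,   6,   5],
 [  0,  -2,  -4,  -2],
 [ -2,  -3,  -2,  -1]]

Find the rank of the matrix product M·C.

3

First compute MC:
[[-18,   6,  10,  10],
 [-26,  16,  10,  16],
 [  4,   1,   4,   1],
 [ 22,  -5,  -6,  -9]]
Now row reduce the product.
R2 ← R2 − (13/9)·R1: [0, 22/3, -40/9, 14/9]
R3 ← R3 + (2/9)·R1: [0, 7/3, 56/9, 29/9]
R4 ← R4 + (11/9)·R1: [0, 7/3, 56/9, 29/9]
R3 ← R3 − (7/22)·R2: [0, 0, 84/11, 30/11]
R4 ← R4 − (7/22)·R2: [0, 0, 84/11, 30/11]
R4 ← R4 − R3: [0, 0, 0, 0]
3 nonzero rows, so rank(MC) = 3.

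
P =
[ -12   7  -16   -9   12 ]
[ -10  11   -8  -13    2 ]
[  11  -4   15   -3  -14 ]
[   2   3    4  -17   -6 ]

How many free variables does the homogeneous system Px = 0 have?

Row reduce to echelon form.
R2 ← R2 − (5/6)·R1: [0, 31/6, 16/3, -11/2, -8]
R3 ← R3 + (11/12)·R1: [0, 29/12, 1/3, -45/4, -3]
R4 ← R4 + (1/6)·R1: [0, 25/6, 4/3, -37/2, -4]
R3 ← R3 − (29/62)·R2: [0, 0, -67/31, -269/31, 23/31]
R4 ← R4 − (25/31)·R2: [0, 0, -92/31, -436/31, 76/31]
R4 ← R4 − (92/67)·R3: [0, 0, 0, -144/67, 96/67]
4 nonzero rows, so rank(P) = 4.
P has 5 columns; by rank–nullity, nullity = 5 − 4 = 1.

1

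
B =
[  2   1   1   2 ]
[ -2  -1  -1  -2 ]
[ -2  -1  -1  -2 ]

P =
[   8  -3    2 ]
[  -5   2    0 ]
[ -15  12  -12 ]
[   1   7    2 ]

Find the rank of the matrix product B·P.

First compute BP:
[[ -2,  22,  -4],
 [  2, -22,   4],
 [  2, -22,   4]]
Now row reduce the product.
R2 ← R2 + R1: [0, 0, 0]
R3 ← R3 + R1: [0, 0, 0]
1 nonzero row, so rank(BP) = 1.

1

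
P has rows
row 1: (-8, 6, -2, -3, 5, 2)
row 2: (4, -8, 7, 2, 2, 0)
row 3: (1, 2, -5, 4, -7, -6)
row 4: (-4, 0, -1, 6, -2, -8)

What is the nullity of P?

Row reduce to echelon form.
R2 ← R2 + (1/2)·R1: [0, -5, 6, 1/2, 9/2, 1]
R3 ← R3 + (1/8)·R1: [0, 11/4, -21/4, 29/8, -51/8, -23/4]
R4 ← R4 − (1/2)·R1: [0, -3, 0, 15/2, -9/2, -9]
R3 ← R3 + (11/20)·R2: [0, 0, -39/20, 39/10, -39/10, -26/5]
R4 ← R4 − (3/5)·R2: [0, 0, -18/5, 36/5, -36/5, -48/5]
R4 ← R4 − (24/13)·R3: [0, 0, 0, 0, 0, 0]
3 nonzero rows, so rank(P) = 3.
P has 6 columns; by rank–nullity, nullity = 6 − 3 = 3.

3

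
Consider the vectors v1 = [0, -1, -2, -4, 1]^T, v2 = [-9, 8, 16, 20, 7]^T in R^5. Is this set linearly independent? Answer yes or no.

yes

Form the matrix with these vectors as rows and row reduce.
Swap R1 ↔ R2
2 nonzero rows, so the 2 vectors span a space of dimension 2.
Since 2 = 2, the vectors are linearly independent.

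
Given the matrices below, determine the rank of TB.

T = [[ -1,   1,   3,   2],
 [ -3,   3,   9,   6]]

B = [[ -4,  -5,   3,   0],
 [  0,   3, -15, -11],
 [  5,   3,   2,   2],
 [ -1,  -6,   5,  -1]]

First compute TB:
[[ 17,   5,  -2,  -7],
 [ 51,  15,  -6, -21]]
Now row reduce the product.
R2 ← R2 − (3)·R1: [0, 0, 0, 0]
1 nonzero row, so rank(TB) = 1.

1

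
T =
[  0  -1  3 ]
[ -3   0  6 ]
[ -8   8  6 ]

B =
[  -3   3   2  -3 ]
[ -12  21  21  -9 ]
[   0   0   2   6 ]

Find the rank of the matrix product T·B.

3

First compute TB:
[[ 12, -21, -15,  27],
 [  9,  -9,   6,  45],
 [-72, 144, 164, -12]]
Now row reduce the product.
R2 ← R2 − (3/4)·R1: [0, 27/4, 69/4, 99/4]
R3 ← R3 + (6)·R1: [0, 18, 74, 150]
R3 ← R3 − (8/3)·R2: [0, 0, 28, 84]
3 nonzero rows, so rank(TB) = 3.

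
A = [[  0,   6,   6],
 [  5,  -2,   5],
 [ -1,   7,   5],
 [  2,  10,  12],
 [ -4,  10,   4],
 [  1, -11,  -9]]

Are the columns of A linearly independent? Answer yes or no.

yes

Row reduce A to echelon form.
Swap R1 ↔ R2
R3 ← R3 + (1/5)·R1: [0, 33/5, 6]
R4 ← R4 − (2/5)·R1: [0, 54/5, 10]
R5 ← R5 + (4/5)·R1: [0, 42/5, 8]
R6 ← R6 − (1/5)·R1: [0, -53/5, -10]
R3 ← R3 − (11/10)·R2: [0, 0, -3/5]
R4 ← R4 − (9/5)·R2: [0, 0, -4/5]
R5 ← R5 − (7/5)·R2: [0, 0, -2/5]
R6 ← R6 + (53/30)·R2: [0, 0, 3/5]
R4 ← R4 − (4/3)·R3: [0, 0, 0]
R5 ← R5 − (2/3)·R3: [0, 0, 0]
R6 ← R6 + R3: [0, 0, 0]
3 pivots among 3 columns.
Every column is a pivot column, so the columns are linearly independent.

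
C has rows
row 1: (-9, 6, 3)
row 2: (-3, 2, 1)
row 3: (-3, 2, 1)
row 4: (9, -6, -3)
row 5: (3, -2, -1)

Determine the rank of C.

Row reduce to echelon form.
R2 ← R2 − (1/3)·R1: [0, 0, 0]
R3 ← R3 − (1/3)·R1: [0, 0, 0]
R4 ← R4 + R1: [0, 0, 0]
R5 ← R5 + (1/3)·R1: [0, 0, 0]
Echelon form has 1 nonzero row, so rank(C) = 1.

1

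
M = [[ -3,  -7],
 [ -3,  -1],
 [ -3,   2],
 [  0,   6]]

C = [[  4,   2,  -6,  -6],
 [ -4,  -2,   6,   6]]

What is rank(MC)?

1

First compute MC:
[[ 16,   8, -24, -24],
 [ -8,  -4,  12,  12],
 [-20, -10,  30,  30],
 [-24, -12,  36,  36]]
Now row reduce the product.
R2 ← R2 + (1/2)·R1: [0, 0, 0, 0]
R3 ← R3 + (5/4)·R1: [0, 0, 0, 0]
R4 ← R4 + (3/2)·R1: [0, 0, 0, 0]
1 nonzero row, so rank(MC) = 1.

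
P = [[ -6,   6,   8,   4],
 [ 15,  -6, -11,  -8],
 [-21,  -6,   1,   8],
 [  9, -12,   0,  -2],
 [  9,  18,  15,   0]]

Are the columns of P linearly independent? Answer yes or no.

no

Row reduce P to echelon form.
R2 ← R2 + (5/2)·R1: [0, 9, 9, 2]
R3 ← R3 − (7/2)·R1: [0, -27, -27, -6]
R4 ← R4 + (3/2)·R1: [0, -3, 12, 4]
R5 ← R5 + (3/2)·R1: [0, 27, 27, 6]
R3 ← R3 + (3)·R2: [0, 0, 0, 0]
R4 ← R4 + (1/3)·R2: [0, 0, 15, 14/3]
R5 ← R5 − (3)·R2: [0, 0, 0, 0]
Swap R3 ↔ R4
3 pivots among 4 columns.
Only 3 < 4 pivot columns, so the columns are linearly dependent.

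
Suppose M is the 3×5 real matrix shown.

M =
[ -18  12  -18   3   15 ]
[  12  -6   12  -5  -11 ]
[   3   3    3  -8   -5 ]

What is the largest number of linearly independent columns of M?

2

Row reduce to echelon form.
R2 ← R2 + (2/3)·R1: [0, 2, 0, -3, -1]
R3 ← R3 + (1/6)·R1: [0, 5, 0, -15/2, -5/2]
R3 ← R3 − (5/2)·R2: [0, 0, 0, 0, 0]
Echelon form has 2 nonzero rows, so rank(M) = 2.
The rank gives the maximum number of linearly independent columns: 2.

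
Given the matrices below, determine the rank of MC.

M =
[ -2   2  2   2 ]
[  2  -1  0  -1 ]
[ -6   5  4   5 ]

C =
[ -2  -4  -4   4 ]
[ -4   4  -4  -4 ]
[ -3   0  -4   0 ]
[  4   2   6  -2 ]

First compute MC:
[[ -2,  20,   4, -20],
 [ -4, -14, -10,  14],
 [  0,  54,  18, -54]]
Now row reduce the product.
R2 ← R2 − (2)·R1: [0, -54, -18, 54]
R3 ← R3 + R2: [0, 0, 0, 0]
2 nonzero rows, so rank(MC) = 2.

2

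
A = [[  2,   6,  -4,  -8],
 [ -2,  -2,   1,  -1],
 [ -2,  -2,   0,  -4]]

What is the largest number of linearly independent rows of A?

3

Row reduce to echelon form.
R2 ← R2 + R1: [0, 4, -3, -9]
R3 ← R3 + R1: [0, 4, -4, -12]
R3 ← R3 − R2: [0, 0, -1, -3]
Echelon form has 3 nonzero rows, so rank(A) = 3.
The rank gives the maximum number of linearly independent rows: 3.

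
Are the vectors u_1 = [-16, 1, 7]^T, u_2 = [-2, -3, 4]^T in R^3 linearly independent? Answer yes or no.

yes

Form the matrix with these vectors as rows and row reduce.
R2 ← R2 − (1/8)·R1: [0, -25/8, 25/8]
2 nonzero rows, so the 2 vectors span a space of dimension 2.
Since 2 = 2, the vectors are linearly independent.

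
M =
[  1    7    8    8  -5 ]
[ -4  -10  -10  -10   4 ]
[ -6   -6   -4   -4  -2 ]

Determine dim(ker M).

Row reduce to echelon form.
R2 ← R2 + (4)·R1: [0, 18, 22, 22, -16]
R3 ← R3 + (6)·R1: [0, 36, 44, 44, -32]
R3 ← R3 − (2)·R2: [0, 0, 0, 0, 0]
2 nonzero rows, so rank(M) = 2.
M has 5 columns; by rank–nullity, nullity = 5 − 2 = 3.

3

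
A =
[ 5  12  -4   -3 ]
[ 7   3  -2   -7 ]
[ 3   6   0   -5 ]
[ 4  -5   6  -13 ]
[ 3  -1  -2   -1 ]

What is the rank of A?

Row reduce to echelon form.
R2 ← R2 − (7/5)·R1: [0, -69/5, 18/5, -14/5]
R3 ← R3 − (3/5)·R1: [0, -6/5, 12/5, -16/5]
R4 ← R4 − (4/5)·R1: [0, -73/5, 46/5, -53/5]
R5 ← R5 − (3/5)·R1: [0, -41/5, 2/5, 4/5]
R3 ← R3 − (2/23)·R2: [0, 0, 48/23, -68/23]
R4 ← R4 − (73/69)·R2: [0, 0, 124/23, -527/69]
R5 ← R5 − (41/69)·R2: [0, 0, -40/23, 170/69]
R4 ← R4 − (31/12)·R3: [0, 0, 0, 0]
R5 ← R5 + (5/6)·R3: [0, 0, 0, 0]
Echelon form has 3 nonzero rows, so rank(A) = 3.

3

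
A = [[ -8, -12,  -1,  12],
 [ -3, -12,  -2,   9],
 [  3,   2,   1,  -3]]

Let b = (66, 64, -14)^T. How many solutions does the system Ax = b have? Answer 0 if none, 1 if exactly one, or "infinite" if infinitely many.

infinite

Row reduce the augmented matrix [A | b].
R2 ← R2 − (3/8)·R1: [0, -15/2, -13/8, 9/2, 157/4]
R3 ← R3 + (3/8)·R1: [0, -5/2, 5/8, 3/2, 43/4]
R3 ← R3 − (1/3)·R2: [0, 0, 7/6, 0, -7/3]
The echelon form has 3 nonzero rows, and every pivot lies in the first 4 columns, so rank(A) = rank([A|b]) = 3.
The system is consistent.
rank = 3 < 4 unknowns, so there are infinitely many solutions.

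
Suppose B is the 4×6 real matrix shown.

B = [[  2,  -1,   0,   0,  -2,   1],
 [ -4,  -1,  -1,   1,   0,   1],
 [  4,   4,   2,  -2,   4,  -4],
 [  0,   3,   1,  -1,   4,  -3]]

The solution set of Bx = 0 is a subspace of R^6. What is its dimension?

Row reduce to echelon form.
R2 ← R2 + (2)·R1: [0, -3, -1, 1, -4, 3]
R3 ← R3 − (2)·R1: [0, 6, 2, -2, 8, -6]
R3 ← R3 + (2)·R2: [0, 0, 0, 0, 0, 0]
R4 ← R4 + R2: [0, 0, 0, 0, 0, 0]
2 nonzero rows, so rank(B) = 2.
B has 6 columns; by rank–nullity, nullity = 6 − 2 = 4.

4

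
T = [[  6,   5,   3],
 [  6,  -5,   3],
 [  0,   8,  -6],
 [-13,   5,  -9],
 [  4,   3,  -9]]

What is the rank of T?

3

Row reduce to echelon form.
R2 ← R2 − R1: [0, -10, 0]
R4 ← R4 + (13/6)·R1: [0, 95/6, -5/2]
R5 ← R5 − (2/3)·R1: [0, -1/3, -11]
R3 ← R3 + (4/5)·R2: [0, 0, -6]
R4 ← R4 + (19/12)·R2: [0, 0, -5/2]
R5 ← R5 − (1/30)·R2: [0, 0, -11]
R4 ← R4 − (5/12)·R3: [0, 0, 0]
R5 ← R5 − (11/6)·R3: [0, 0, 0]
Echelon form has 3 nonzero rows, so rank(T) = 3.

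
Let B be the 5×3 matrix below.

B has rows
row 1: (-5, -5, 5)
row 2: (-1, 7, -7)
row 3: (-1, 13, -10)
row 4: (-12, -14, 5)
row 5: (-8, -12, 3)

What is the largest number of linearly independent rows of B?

Row reduce to echelon form.
R2 ← R2 − (1/5)·R1: [0, 8, -8]
R3 ← R3 − (1/5)·R1: [0, 14, -11]
R4 ← R4 − (12/5)·R1: [0, -2, -7]
R5 ← R5 − (8/5)·R1: [0, -4, -5]
R3 ← R3 − (7/4)·R2: [0, 0, 3]
R4 ← R4 + (1/4)·R2: [0, 0, -9]
R5 ← R5 + (1/2)·R2: [0, 0, -9]
R4 ← R4 + (3)·R3: [0, 0, 0]
R5 ← R5 + (3)·R3: [0, 0, 0]
Echelon form has 3 nonzero rows, so rank(B) = 3.
The rank gives the maximum number of linearly independent rows: 3.

3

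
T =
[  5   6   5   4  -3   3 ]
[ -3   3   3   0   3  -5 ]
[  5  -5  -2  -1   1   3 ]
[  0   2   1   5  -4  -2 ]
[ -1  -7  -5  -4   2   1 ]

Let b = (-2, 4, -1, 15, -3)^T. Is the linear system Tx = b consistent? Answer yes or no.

Row reduce the augmented matrix [T | b].
R2 ← R2 + (3/5)·R1: [0, 33/5, 6, 12/5, 6/5, -16/5, 14/5]
R3 ← R3 − R1: [0, -11, -7, -5, 4, 0, 1]
R5 ← R5 + (1/5)·R1: [0, -29/5, -4, -16/5, 7/5, 8/5, -17/5]
R3 ← R3 + (5/3)·R2: [0, 0, 3, -1, 6, -16/3, 17/3]
R4 ← R4 − (10/33)·R2: [0, 0, -9/11, 47/11, -48/11, -34/33, 467/33]
R5 ← R5 + (29/33)·R2: [0, 0, 14/11, -12/11, 27/11, -40/33, -31/33]
R4 ← R4 + (3/11)·R3: [0, 0, 0, 4, -30/11, -82/33, 518/33]
R5 ← R5 − (14/33)·R3: [0, 0, 0, -2/3, -1/11, 104/99, -331/99]
R5 ← R5 + (1/6)·R4: [0, 0, 0, 0, -6/11, 7/11, -8/11]
The echelon form has 5 nonzero rows, and every pivot lies in the first 6 columns, so rank(T) = rank([T|b]) = 5.
The system is consistent.

yes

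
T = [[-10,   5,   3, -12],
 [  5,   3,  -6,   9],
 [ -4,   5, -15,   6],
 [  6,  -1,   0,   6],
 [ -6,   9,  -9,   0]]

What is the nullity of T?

Row reduce to echelon form.
R2 ← R2 + (1/2)·R1: [0, 11/2, -9/2, 3]
R3 ← R3 − (2/5)·R1: [0, 3, -81/5, 54/5]
R4 ← R4 + (3/5)·R1: [0, 2, 9/5, -6/5]
R5 ← R5 − (3/5)·R1: [0, 6, -54/5, 36/5]
R3 ← R3 − (6/11)·R2: [0, 0, -756/55, 504/55]
R4 ← R4 − (4/11)·R2: [0, 0, 189/55, -126/55]
R5 ← R5 − (12/11)·R2: [0, 0, -324/55, 216/55]
R4 ← R4 + (1/4)·R3: [0, 0, 0, 0]
R5 ← R5 − (3/7)·R3: [0, 0, 0, 0]
3 nonzero rows, so rank(T) = 3.
T has 4 columns; by rank–nullity, nullity = 4 − 3 = 1.

1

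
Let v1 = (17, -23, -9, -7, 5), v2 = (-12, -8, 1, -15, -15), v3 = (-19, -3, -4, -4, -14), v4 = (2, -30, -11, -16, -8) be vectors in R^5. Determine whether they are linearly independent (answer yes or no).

Form the matrix with these vectors as rows and row reduce.
R2 ← R2 + (12/17)·R1: [0, -412/17, -91/17, -339/17, -195/17]
R3 ← R3 + (19/17)·R1: [0, -488/17, -239/17, -201/17, -143/17]
R4 ← R4 − (2/17)·R1: [0, -464/17, -169/17, -258/17, -146/17]
R3 ← R3 − (122/103)·R2: [0, 0, -795/103, 1215/103, 533/103]
R4 ← R4 − (116/103)·R2: [0, 0, -403/103, 750/103, 446/103]
R4 ← R4 − (403/795)·R3: [0, 0, 0, 69/53, 1357/795]
4 nonzero rows, so the 4 vectors span a space of dimension 4.
Since 4 = 4, the vectors are linearly independent.

yes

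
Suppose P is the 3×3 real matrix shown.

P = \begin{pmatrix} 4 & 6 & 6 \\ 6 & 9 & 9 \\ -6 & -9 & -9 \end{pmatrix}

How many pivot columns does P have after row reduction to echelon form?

Row reduce to echelon form.
R2 ← R2 − (3/2)·R1: [0, 0, 0]
R3 ← R3 + (3/2)·R1: [0, 0, 0]
Echelon form has 1 nonzero row, so rank(P) = 1.
Each nonzero row contributes one pivot column: 1 pivot columns.

1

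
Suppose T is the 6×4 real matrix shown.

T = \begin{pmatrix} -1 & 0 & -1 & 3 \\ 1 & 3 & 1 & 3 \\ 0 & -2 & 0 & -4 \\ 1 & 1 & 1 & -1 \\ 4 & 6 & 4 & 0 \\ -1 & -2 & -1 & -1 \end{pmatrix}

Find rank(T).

Row reduce to echelon form.
R2 ← R2 + R1: [0, 3, 0, 6]
R4 ← R4 + R1: [0, 1, 0, 2]
R5 ← R5 + (4)·R1: [0, 6, 0, 12]
R6 ← R6 − R1: [0, -2, 0, -4]
R3 ← R3 + (2/3)·R2: [0, 0, 0, 0]
R4 ← R4 − (1/3)·R2: [0, 0, 0, 0]
R5 ← R5 − (2)·R2: [0, 0, 0, 0]
R6 ← R6 + (2/3)·R2: [0, 0, 0, 0]
Echelon form has 2 nonzero rows, so rank(T) = 2.

2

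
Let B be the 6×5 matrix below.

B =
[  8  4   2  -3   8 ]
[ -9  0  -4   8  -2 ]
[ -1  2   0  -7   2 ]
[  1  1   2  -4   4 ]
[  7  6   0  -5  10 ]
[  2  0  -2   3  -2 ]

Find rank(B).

Row reduce to echelon form.
R2 ← R2 + (9/8)·R1: [0, 9/2, -7/4, 37/8, 7]
R3 ← R3 + (1/8)·R1: [0, 5/2, 1/4, -59/8, 3]
R4 ← R4 − (1/8)·R1: [0, 1/2, 7/4, -29/8, 3]
R5 ← R5 − (7/8)·R1: [0, 5/2, -7/4, -19/8, 3]
R6 ← R6 − (1/4)·R1: [0, -1, -5/2, 15/4, -4]
R3 ← R3 − (5/9)·R2: [0, 0, 11/9, -179/18, -8/9]
R4 ← R4 − (1/9)·R2: [0, 0, 35/18, -149/36, 20/9]
R5 ← R5 − (5/9)·R2: [0, 0, -7/9, -89/18, -8/9]
R6 ← R6 + (2/9)·R2: [0, 0, -26/9, 43/9, -22/9]
R4 ← R4 − (35/22)·R3: [0, 0, 0, 257/22, 40/11]
R5 ← R5 + (7/11)·R3: [0, 0, 0, -124/11, -16/11]
R6 ← R6 + (26/11)·R3: [0, 0, 0, -206/11, -50/11]
R5 ← R5 + (248/257)·R4: [0, 0, 0, 0, 528/257]
R6 ← R6 + (412/257)·R4: [0, 0, 0, 0, 330/257]
R6 ← R6 − (5/8)·R5: [0, 0, 0, 0, 0]
Echelon form has 5 nonzero rows, so rank(B) = 5.

5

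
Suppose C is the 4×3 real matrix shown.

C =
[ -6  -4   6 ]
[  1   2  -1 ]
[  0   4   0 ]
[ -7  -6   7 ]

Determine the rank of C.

Row reduce to echelon form.
R2 ← R2 + (1/6)·R1: [0, 4/3, 0]
R4 ← R4 − (7/6)·R1: [0, -4/3, 0]
R3 ← R3 − (3)·R2: [0, 0, 0]
R4 ← R4 + R2: [0, 0, 0]
Echelon form has 2 nonzero rows, so rank(C) = 2.

2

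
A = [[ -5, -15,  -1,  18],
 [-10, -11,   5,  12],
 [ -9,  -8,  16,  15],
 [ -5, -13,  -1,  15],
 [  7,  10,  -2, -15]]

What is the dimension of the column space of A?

Row reduce to echelon form.
R2 ← R2 − (2)·R1: [0, 19, 7, -24]
R3 ← R3 − (9/5)·R1: [0, 19, 89/5, -87/5]
R4 ← R4 − R1: [0, 2, 0, -3]
R5 ← R5 + (7/5)·R1: [0, -11, -17/5, 51/5]
R3 ← R3 − R2: [0, 0, 54/5, 33/5]
R4 ← R4 − (2/19)·R2: [0, 0, -14/19, -9/19]
R5 ← R5 + (11/19)·R2: [0, 0, 62/95, -351/95]
R4 ← R4 + (35/513)·R3: [0, 0, 0, -4/171]
R5 ← R5 − (31/513)·R3: [0, 0, 0, -700/171]
R5 ← R5 − (175)·R4: [0, 0, 0, 0]
Echelon form has 4 nonzero rows, so rank(A) = 4.
The column space has dimension equal to the rank: 4.

4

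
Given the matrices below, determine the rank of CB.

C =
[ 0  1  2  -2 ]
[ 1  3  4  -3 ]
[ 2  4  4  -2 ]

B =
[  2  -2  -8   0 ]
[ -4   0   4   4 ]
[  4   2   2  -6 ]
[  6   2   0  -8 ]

1

First compute CB:
[[ -8,   0,   8,   8],
 [-12,   0,  12,  12],
 [ -8,   0,   8,   8]]
Now row reduce the product.
R2 ← R2 − (3/2)·R1: [0, 0, 0, 0]
R3 ← R3 − R1: [0, 0, 0, 0]
1 nonzero row, so rank(CB) = 1.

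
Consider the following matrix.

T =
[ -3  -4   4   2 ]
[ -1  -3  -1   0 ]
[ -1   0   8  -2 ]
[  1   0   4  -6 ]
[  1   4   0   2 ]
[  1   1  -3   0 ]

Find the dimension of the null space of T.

Row reduce to echelon form.
R2 ← R2 − (1/3)·R1: [0, -5/3, -7/3, -2/3]
R3 ← R3 − (1/3)·R1: [0, 4/3, 20/3, -8/3]
R4 ← R4 + (1/3)·R1: [0, -4/3, 16/3, -16/3]
R5 ← R5 + (1/3)·R1: [0, 8/3, 4/3, 8/3]
R6 ← R6 + (1/3)·R1: [0, -1/3, -5/3, 2/3]
R3 ← R3 + (4/5)·R2: [0, 0, 24/5, -16/5]
R4 ← R4 − (4/5)·R2: [0, 0, 36/5, -24/5]
R5 ← R5 + (8/5)·R2: [0, 0, -12/5, 8/5]
R6 ← R6 − (1/5)·R2: [0, 0, -6/5, 4/5]
R4 ← R4 − (3/2)·R3: [0, 0, 0, 0]
R5 ← R5 + (1/2)·R3: [0, 0, 0, 0]
R6 ← R6 + (1/4)·R3: [0, 0, 0, 0]
3 nonzero rows, so rank(T) = 3.
T has 4 columns; by rank–nullity, nullity = 4 − 3 = 1.

1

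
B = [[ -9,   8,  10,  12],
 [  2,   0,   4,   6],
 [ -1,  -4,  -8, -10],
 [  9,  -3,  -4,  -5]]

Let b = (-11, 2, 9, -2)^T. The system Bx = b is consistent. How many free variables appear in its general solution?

0

Row reduce the augmented matrix [B | b].
R2 ← R2 + (2/9)·R1: [0, 16/9, 56/9, 26/3, -4/9]
R3 ← R3 − (1/9)·R1: [0, -44/9, -82/9, -34/3, 92/9]
R4 ← R4 + R1: [0, 5, 6, 7, -13]
R3 ← R3 + (11/4)·R2: [0, 0, 8, 25/2, 9]
R4 ← R4 − (45/16)·R2: [0, 0, -23/2, -139/8, -47/4]
R4 ← R4 + (23/16)·R3: [0, 0, 0, 19/32, 19/16]
The echelon form has 4 nonzero rows, and every pivot lies in the first 4 columns, so rank(B) = rank([B|b]) = 4.
The system is consistent.
Free variables = (unknowns) − (rank) = 4 − 4 = 0.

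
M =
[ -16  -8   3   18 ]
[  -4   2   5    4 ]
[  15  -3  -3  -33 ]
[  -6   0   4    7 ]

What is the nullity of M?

0

Row reduce to echelon form.
R2 ← R2 − (1/4)·R1: [0, 4, 17/4, -1/2]
R3 ← R3 + (15/16)·R1: [0, -21/2, -3/16, -129/8]
R4 ← R4 − (3/8)·R1: [0, 3, 23/8, 1/4]
R3 ← R3 + (21/8)·R2: [0, 0, 351/32, -279/16]
R4 ← R4 − (3/4)·R2: [0, 0, -5/16, 5/8]
R4 ← R4 + (10/351)·R3: [0, 0, 0, 5/39]
4 nonzero rows, so rank(M) = 4.
M has 4 columns; by rank–nullity, nullity = 4 − 4 = 0.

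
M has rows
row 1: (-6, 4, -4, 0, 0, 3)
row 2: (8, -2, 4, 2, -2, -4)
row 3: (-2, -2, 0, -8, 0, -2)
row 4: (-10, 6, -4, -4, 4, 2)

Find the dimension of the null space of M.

2

Row reduce to echelon form.
R2 ← R2 + (4/3)·R1: [0, 10/3, -4/3, 2, -2, 0]
R3 ← R3 − (1/3)·R1: [0, -10/3, 4/3, -8, 0, -3]
R4 ← R4 − (5/3)·R1: [0, -2/3, 8/3, -4, 4, -3]
R3 ← R3 + R2: [0, 0, 0, -6, -2, -3]
R4 ← R4 + (1/5)·R2: [0, 0, 12/5, -18/5, 18/5, -3]
Swap R3 ↔ R4
4 nonzero rows, so rank(M) = 4.
M has 6 columns; by rank–nullity, nullity = 6 − 4 = 2.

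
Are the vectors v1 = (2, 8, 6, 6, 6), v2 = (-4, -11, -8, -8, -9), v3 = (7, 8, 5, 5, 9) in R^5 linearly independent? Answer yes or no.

Form the matrix with these vectors as rows and row reduce.
R2 ← R2 + (2)·R1: [0, 5, 4, 4, 3]
R3 ← R3 − (7/2)·R1: [0, -20, -16, -16, -12]
R3 ← R3 + (4)·R2: [0, 0, 0, 0, 0]
2 nonzero rows, so the 3 vectors span a space of dimension 2.
Since 2 < 3, the vectors are linearly dependent.

no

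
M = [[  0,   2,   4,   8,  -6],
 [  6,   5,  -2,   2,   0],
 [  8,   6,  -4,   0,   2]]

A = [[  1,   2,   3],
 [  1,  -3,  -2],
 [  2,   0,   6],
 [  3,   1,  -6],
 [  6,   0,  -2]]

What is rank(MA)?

First compute MA:
[[ -2,   2, -16],
 [ 13,  -1, -16],
 [ 18,  -2, -16]]
Now row reduce the product.
R2 ← R2 + (13/2)·R1: [0, 12, -120]
R3 ← R3 + (9)·R1: [0, 16, -160]
R3 ← R3 − (4/3)·R2: [0, 0, 0]
2 nonzero rows, so rank(MA) = 2.

2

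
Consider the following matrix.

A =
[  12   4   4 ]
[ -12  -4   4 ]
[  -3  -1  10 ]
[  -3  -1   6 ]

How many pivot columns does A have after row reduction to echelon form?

2

Row reduce to echelon form.
R2 ← R2 + R1: [0, 0, 8]
R3 ← R3 + (1/4)·R1: [0, 0, 11]
R4 ← R4 + (1/4)·R1: [0, 0, 7]
R3 ← R3 − (11/8)·R2: [0, 0, 0]
R4 ← R4 − (7/8)·R2: [0, 0, 0]
Echelon form has 2 nonzero rows, so rank(A) = 2.
Each nonzero row contributes one pivot column: 2 pivot columns.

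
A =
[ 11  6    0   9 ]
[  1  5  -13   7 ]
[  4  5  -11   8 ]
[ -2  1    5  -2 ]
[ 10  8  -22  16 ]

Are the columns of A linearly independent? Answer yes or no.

Row reduce A to echelon form.
R2 ← R2 − (1/11)·R1: [0, 49/11, -13, 68/11]
R3 ← R3 − (4/11)·R1: [0, 31/11, -11, 52/11]
R4 ← R4 + (2/11)·R1: [0, 23/11, 5, -4/11]
R5 ← R5 − (10/11)·R1: [0, 28/11, -22, 86/11]
R3 ← R3 − (31/49)·R2: [0, 0, -136/49, 40/49]
R4 ← R4 − (23/49)·R2: [0, 0, 544/49, -160/49]
R5 ← R5 − (4/7)·R2: [0, 0, -102/7, 30/7]
R4 ← R4 + (4)·R3: [0, 0, 0, 0]
R5 ← R5 − (21/4)·R3: [0, 0, 0, 0]
3 pivots among 4 columns.
Only 3 < 4 pivot columns, so the columns are linearly dependent.

no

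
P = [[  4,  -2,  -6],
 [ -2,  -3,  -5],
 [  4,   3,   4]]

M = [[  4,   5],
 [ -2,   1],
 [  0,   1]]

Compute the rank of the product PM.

2

First compute PM:
[[ 20,  12],
 [ -2, -18],
 [ 10,  27]]
Now row reduce the product.
R2 ← R2 + (1/10)·R1: [0, -84/5]
R3 ← R3 − (1/2)·R1: [0, 21]
R3 ← R3 + (5/4)·R2: [0, 0]
2 nonzero rows, so rank(PM) = 2.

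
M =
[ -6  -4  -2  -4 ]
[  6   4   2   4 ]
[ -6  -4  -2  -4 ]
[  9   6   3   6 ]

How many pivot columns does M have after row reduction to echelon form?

Row reduce to echelon form.
R2 ← R2 + R1: [0, 0, 0, 0]
R3 ← R3 − R1: [0, 0, 0, 0]
R4 ← R4 + (3/2)·R1: [0, 0, 0, 0]
Echelon form has 1 nonzero row, so rank(M) = 1.
Each nonzero row contributes one pivot column: 1 pivot columns.

1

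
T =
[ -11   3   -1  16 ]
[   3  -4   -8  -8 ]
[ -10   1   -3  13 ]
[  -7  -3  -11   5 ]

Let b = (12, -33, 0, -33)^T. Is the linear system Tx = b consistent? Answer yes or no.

yes

Row reduce the augmented matrix [T | b].
R2 ← R2 + (3/11)·R1: [0, -35/11, -91/11, -40/11, -327/11]
R3 ← R3 − (10/11)·R1: [0, -19/11, -23/11, -17/11, -120/11]
R4 ← R4 − (7/11)·R1: [0, -54/11, -114/11, -57/11, -447/11]
R3 ← R3 − (19/35)·R2: [0, 0, 12/5, 3/7, 183/35]
R4 ← R4 − (54/35)·R2: [0, 0, 12/5, 3/7, 183/35]
R4 ← R4 − R3: [0, 0, 0, 0, 0]
The echelon form has 3 nonzero rows, and every pivot lies in the first 4 columns, so rank(T) = rank([T|b]) = 3.
The system is consistent.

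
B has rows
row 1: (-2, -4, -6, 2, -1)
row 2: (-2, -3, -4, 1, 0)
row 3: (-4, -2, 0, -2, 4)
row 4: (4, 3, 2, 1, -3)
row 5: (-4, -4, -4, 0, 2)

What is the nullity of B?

Row reduce to echelon form.
R2 ← R2 − R1: [0, 1, 2, -1, 1]
R3 ← R3 − (2)·R1: [0, 6, 12, -6, 6]
R4 ← R4 + (2)·R1: [0, -5, -10, 5, -5]
R5 ← R5 − (2)·R1: [0, 4, 8, -4, 4]
R3 ← R3 − (6)·R2: [0, 0, 0, 0, 0]
R4 ← R4 + (5)·R2: [0, 0, 0, 0, 0]
R5 ← R5 − (4)·R2: [0, 0, 0, 0, 0]
2 nonzero rows, so rank(B) = 2.
B has 5 columns; by rank–nullity, nullity = 5 − 2 = 3.

3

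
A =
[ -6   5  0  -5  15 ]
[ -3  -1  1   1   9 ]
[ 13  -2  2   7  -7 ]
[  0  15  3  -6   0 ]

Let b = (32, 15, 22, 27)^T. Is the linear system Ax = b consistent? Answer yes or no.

yes

Row reduce the augmented matrix [A | b].
R2 ← R2 − (1/2)·R1: [0, -7/2, 1, 7/2, 3/2, -1]
R3 ← R3 + (13/6)·R1: [0, 53/6, 2, -23/6, 51/2, 274/3]
R3 ← R3 + (53/21)·R2: [0, 0, 95/21, 5, 205/7, 1865/21]
R4 ← R4 + (30/7)·R2: [0, 0, 51/7, 9, 45/7, 159/7]
R4 ← R4 − (153/95)·R3: [0, 0, 0, 18/19, -774/19, -2286/19]
The echelon form has 4 nonzero rows, and every pivot lies in the first 5 columns, so rank(A) = rank([A|b]) = 4.
The system is consistent.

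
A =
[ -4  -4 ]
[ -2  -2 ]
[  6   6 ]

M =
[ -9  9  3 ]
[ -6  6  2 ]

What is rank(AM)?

1

First compute AM:
[[ 60, -60, -20],
 [ 30, -30, -10],
 [-90,  90,  30]]
Now row reduce the product.
R2 ← R2 − (1/2)·R1: [0, 0, 0]
R3 ← R3 + (3/2)·R1: [0, 0, 0]
1 nonzero row, so rank(AM) = 1.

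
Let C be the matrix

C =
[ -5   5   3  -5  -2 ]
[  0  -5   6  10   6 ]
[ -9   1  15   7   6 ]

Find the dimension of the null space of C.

Row reduce to echelon form.
R3 ← R3 − (9/5)·R1: [0, -8, 48/5, 16, 48/5]
R3 ← R3 − (8/5)·R2: [0, 0, 0, 0, 0]
2 nonzero rows, so rank(C) = 2.
C has 5 columns; by rank–nullity, nullity = 5 − 2 = 3.

3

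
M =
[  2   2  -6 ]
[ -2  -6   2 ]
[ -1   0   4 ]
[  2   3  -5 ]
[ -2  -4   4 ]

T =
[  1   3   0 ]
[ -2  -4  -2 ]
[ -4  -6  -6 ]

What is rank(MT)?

First compute MT:
[[ 22,  34,  32],
 [  2,   6,   0],
 [-17, -27, -24],
 [ 16,  24,  24],
 [-10, -14, -16]]
Now row reduce the product.
R2 ← R2 − (1/11)·R1: [0, 32/11, -32/11]
R3 ← R3 + (17/22)·R1: [0, -8/11, 8/11]
R4 ← R4 − (8/11)·R1: [0, -8/11, 8/11]
R5 ← R5 + (5/11)·R1: [0, 16/11, -16/11]
R3 ← R3 + (1/4)·R2: [0, 0, 0]
R4 ← R4 + (1/4)·R2: [0, 0, 0]
R5 ← R5 − (1/2)·R2: [0, 0, 0]
2 nonzero rows, so rank(MT) = 2.

2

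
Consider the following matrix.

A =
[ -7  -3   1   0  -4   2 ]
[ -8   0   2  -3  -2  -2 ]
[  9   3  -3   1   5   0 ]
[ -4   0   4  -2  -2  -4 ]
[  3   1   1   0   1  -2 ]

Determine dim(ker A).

Row reduce to echelon form.
R2 ← R2 − (8/7)·R1: [0, 24/7, 6/7, -3, 18/7, -30/7]
R3 ← R3 + (9/7)·R1: [0, -6/7, -12/7, 1, -1/7, 18/7]
R4 ← R4 − (4/7)·R1: [0, 12/7, 24/7, -2, 2/7, -36/7]
R5 ← R5 + (3/7)·R1: [0, -2/7, 10/7, 0, -5/7, -8/7]
R3 ← R3 + (1/4)·R2: [0, 0, -3/2, 1/4, 1/2, 3/2]
R4 ← R4 − (1/2)·R2: [0, 0, 3, -1/2, -1, -3]
R5 ← R5 + (1/12)·R2: [0, 0, 3/2, -1/4, -1/2, -3/2]
R4 ← R4 + (2)·R3: [0, 0, 0, 0, 0, 0]
R5 ← R5 + R3: [0, 0, 0, 0, 0, 0]
3 nonzero rows, so rank(A) = 3.
A has 6 columns; by rank–nullity, nullity = 6 − 3 = 3.

3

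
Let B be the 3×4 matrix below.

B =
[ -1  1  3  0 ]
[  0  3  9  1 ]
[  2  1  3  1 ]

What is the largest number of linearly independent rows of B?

Row reduce to echelon form.
R3 ← R3 + (2)·R1: [0, 3, 9, 1]
R3 ← R3 − R2: [0, 0, 0, 0]
Echelon form has 2 nonzero rows, so rank(B) = 2.
The rank gives the maximum number of linearly independent rows: 2.

2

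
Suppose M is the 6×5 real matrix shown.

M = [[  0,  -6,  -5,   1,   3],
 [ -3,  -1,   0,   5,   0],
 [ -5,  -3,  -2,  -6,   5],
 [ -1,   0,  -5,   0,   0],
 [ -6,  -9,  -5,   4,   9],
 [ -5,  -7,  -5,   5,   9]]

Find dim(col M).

5

Row reduce to echelon form.
Swap R1 ↔ R2
R3 ← R3 − (5/3)·R1: [0, -4/3, -2, -43/3, 5]
R4 ← R4 − (1/3)·R1: [0, 1/3, -5, -5/3, 0]
R5 ← R5 − (2)·R1: [0, -7, -5, -6, 9]
R6 ← R6 − (5/3)·R1: [0, -16/3, -5, -10/3, 9]
R3 ← R3 − (2/9)·R2: [0, 0, -8/9, -131/9, 13/3]
R4 ← R4 + (1/18)·R2: [0, 0, -95/18, -29/18, 1/6]
R5 ← R5 − (7/6)·R2: [0, 0, 5/6, -43/6, 11/2]
R6 ← R6 − (8/9)·R2: [0, 0, -5/9, -38/9, 19/3]
R4 ← R4 − (95/16)·R3: [0, 0, 0, 1357/16, -409/16]
R5 ← R5 + (15/16)·R3: [0, 0, 0, -333/16, 153/16]
R6 ← R6 − (5/8)·R3: [0, 0, 0, 39/8, 29/8]
R5 ← R5 + (333/1357)·R4: [0, 0, 0, 0, 4464/1357]
R6 ← R6 − (78/1357)·R4: [0, 0, 0, 0, 6913/1357]
R6 ← R6 − (223/144)·R5: [0, 0, 0, 0, 0]
Echelon form has 5 nonzero rows, so rank(M) = 5.
The column space has dimension equal to the rank: 5.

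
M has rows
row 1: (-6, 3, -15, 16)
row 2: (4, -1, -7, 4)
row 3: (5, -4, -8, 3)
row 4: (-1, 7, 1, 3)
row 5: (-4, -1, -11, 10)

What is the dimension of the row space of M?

Row reduce to echelon form.
R2 ← R2 + (2/3)·R1: [0, 1, -17, 44/3]
R3 ← R3 + (5/6)·R1: [0, -3/2, -41/2, 49/3]
R4 ← R4 − (1/6)·R1: [0, 13/2, 7/2, 1/3]
R5 ← R5 − (2/3)·R1: [0, -3, -1, -2/3]
R3 ← R3 + (3/2)·R2: [0, 0, -46, 115/3]
R4 ← R4 − (13/2)·R2: [0, 0, 114, -95]
R5 ← R5 + (3)·R2: [0, 0, -52, 130/3]
R4 ← R4 + (57/23)·R3: [0, 0, 0, 0]
R5 ← R5 − (26/23)·R3: [0, 0, 0, 0]
Echelon form has 3 nonzero rows, so rank(M) = 3.
The row space has dimension equal to the rank: 3.

3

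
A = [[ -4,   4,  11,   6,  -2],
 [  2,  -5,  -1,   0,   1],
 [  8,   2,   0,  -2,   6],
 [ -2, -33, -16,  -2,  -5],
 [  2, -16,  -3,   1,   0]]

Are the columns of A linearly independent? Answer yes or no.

no

Row reduce A to echelon form.
R2 ← R2 + (1/2)·R1: [0, -3, 9/2, 3, 0]
R3 ← R3 + (2)·R1: [0, 10, 22, 10, 2]
R4 ← R4 − (1/2)·R1: [0, -35, -43/2, -5, -4]
R5 ← R5 + (1/2)·R1: [0, -14, 5/2, 4, -1]
R3 ← R3 + (10/3)·R2: [0, 0, 37, 20, 2]
R4 ← R4 − (35/3)·R2: [0, 0, -74, -40, -4]
R5 ← R5 − (14/3)·R2: [0, 0, -37/2, -10, -1]
R4 ← R4 + (2)·R3: [0, 0, 0, 0, 0]
R5 ← R5 + (1/2)·R3: [0, 0, 0, 0, 0]
3 pivots among 5 columns.
Only 3 < 5 pivot columns, so the columns are linearly dependent.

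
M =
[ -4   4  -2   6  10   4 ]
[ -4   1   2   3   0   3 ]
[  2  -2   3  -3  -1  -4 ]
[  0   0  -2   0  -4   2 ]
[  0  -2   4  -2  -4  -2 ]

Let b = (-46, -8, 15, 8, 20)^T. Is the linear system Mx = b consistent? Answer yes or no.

yes

Row reduce the augmented matrix [M | b].
R2 ← R2 − R1: [0, -3, 4, -3, -10, -1, 38]
R3 ← R3 + (1/2)·R1: [0, 0, 2, 0, 4, -2, -8]
R5 ← R5 − (2/3)·R2: [0, 0, 4/3, 0, 8/3, -4/3, -16/3]
R4 ← R4 + R3: [0, 0, 0, 0, 0, 0, 0]
R5 ← R5 − (2/3)·R3: [0, 0, 0, 0, 0, 0, 0]
The echelon form has 3 nonzero rows, and every pivot lies in the first 6 columns, so rank(M) = rank([M|b]) = 3.
The system is consistent.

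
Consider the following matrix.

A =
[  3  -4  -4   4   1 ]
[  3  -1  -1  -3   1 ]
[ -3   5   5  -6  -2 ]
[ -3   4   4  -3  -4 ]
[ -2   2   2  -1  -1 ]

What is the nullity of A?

2

Row reduce to echelon form.
R2 ← R2 − R1: [0, 3, 3, -7, 0]
R3 ← R3 + R1: [0, 1, 1, -2, -1]
R4 ← R4 + R1: [0, 0, 0, 1, -3]
R5 ← R5 + (2/3)·R1: [0, -2/3, -2/3, 5/3, -1/3]
R3 ← R3 − (1/3)·R2: [0, 0, 0, 1/3, -1]
R5 ← R5 + (2/9)·R2: [0, 0, 0, 1/9, -1/3]
R4 ← R4 − (3)·R3: [0, 0, 0, 0, 0]
R5 ← R5 − (1/3)·R3: [0, 0, 0, 0, 0]
3 nonzero rows, so rank(A) = 3.
A has 5 columns; by rank–nullity, nullity = 5 − 3 = 2.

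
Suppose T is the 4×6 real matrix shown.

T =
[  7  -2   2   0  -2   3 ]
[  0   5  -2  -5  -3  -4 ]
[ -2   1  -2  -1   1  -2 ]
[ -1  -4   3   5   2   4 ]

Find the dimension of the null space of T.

Row reduce to echelon form.
R3 ← R3 + (2/7)·R1: [0, 3/7, -10/7, -1, 3/7, -8/7]
R4 ← R4 + (1/7)·R1: [0, -30/7, 23/7, 5, 12/7, 31/7]
R3 ← R3 − (3/35)·R2: [0, 0, -44/35, -4/7, 24/35, -4/5]
R4 ← R4 + (6/7)·R2: [0, 0, 11/7, 5/7, -6/7, 1]
R4 ← R4 + (5/4)·R3: [0, 0, 0, 0, 0, 0]
3 nonzero rows, so rank(T) = 3.
T has 6 columns; by rank–nullity, nullity = 6 − 3 = 3.

3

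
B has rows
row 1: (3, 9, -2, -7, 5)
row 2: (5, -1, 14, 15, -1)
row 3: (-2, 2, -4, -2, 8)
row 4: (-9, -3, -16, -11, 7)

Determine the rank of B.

3

Row reduce to echelon form.
R2 ← R2 − (5/3)·R1: [0, -16, 52/3, 80/3, -28/3]
R3 ← R3 + (2/3)·R1: [0, 8, -16/3, -20/3, 34/3]
R4 ← R4 + (3)·R1: [0, 24, -22, -32, 22]
R3 ← R3 + (1/2)·R2: [0, 0, 10/3, 20/3, 20/3]
R4 ← R4 + (3/2)·R2: [0, 0, 4, 8, 8]
R4 ← R4 − (6/5)·R3: [0, 0, 0, 0, 0]
Echelon form has 3 nonzero rows, so rank(B) = 3.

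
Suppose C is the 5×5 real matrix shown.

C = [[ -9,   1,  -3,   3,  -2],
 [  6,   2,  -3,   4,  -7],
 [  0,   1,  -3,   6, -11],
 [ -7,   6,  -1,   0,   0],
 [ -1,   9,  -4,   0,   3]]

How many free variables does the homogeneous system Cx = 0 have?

1

Row reduce to echelon form.
R2 ← R2 + (2/3)·R1: [0, 8/3, -5, 6, -25/3]
R4 ← R4 − (7/9)·R1: [0, 47/9, 4/3, -7/3, 14/9]
R5 ← R5 − (1/9)·R1: [0, 80/9, -11/3, -1/3, 29/9]
R3 ← R3 − (3/8)·R2: [0, 0, -9/8, 15/4, -63/8]
R4 ← R4 − (47/24)·R2: [0, 0, 89/8, -169/12, 143/8]
R5 ← R5 − (10/3)·R2: [0, 0, 13, -61/3, 31]
R4 ← R4 + (89/9)·R3: [0, 0, 0, 23, -60]
R5 ← R5 + (104/9)·R3: [0, 0, 0, 23, -60]
R5 ← R5 − R4: [0, 0, 0, 0, 0]
4 nonzero rows, so rank(C) = 4.
C has 5 columns; by rank–nullity, nullity = 5 − 4 = 1.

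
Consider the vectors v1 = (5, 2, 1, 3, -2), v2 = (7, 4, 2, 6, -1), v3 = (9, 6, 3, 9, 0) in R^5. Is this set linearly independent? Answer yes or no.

no

Form the matrix with these vectors as rows and row reduce.
R2 ← R2 − (7/5)·R1: [0, 6/5, 3/5, 9/5, 9/5]
R3 ← R3 − (9/5)·R1: [0, 12/5, 6/5, 18/5, 18/5]
R3 ← R3 − (2)·R2: [0, 0, 0, 0, 0]
2 nonzero rows, so the 3 vectors span a space of dimension 2.
Since 2 < 3, the vectors are linearly dependent.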